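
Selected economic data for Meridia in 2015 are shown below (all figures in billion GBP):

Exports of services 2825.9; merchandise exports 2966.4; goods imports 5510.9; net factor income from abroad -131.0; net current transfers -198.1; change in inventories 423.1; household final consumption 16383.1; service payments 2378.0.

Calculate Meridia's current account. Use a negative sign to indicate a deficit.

Goods balance = 2966.4 - 5510.9 = -2544.5
Services balance = 2825.9 - 2378.0 = 447.9
Trade balance (goods + services) = -2544.5 + 447.9 = -2096.6
Net primary income = -131.0
Net secondary income = -198.1
Current account = -2096.6 + (-131.0) + (-198.1) = -2425.7

-2425.7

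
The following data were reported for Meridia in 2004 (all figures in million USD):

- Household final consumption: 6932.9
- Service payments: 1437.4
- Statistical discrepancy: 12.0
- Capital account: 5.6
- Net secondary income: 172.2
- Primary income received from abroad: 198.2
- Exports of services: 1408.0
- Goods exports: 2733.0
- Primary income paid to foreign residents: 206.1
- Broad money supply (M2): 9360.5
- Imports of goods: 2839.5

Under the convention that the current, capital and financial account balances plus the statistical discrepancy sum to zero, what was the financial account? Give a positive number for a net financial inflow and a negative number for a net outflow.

Goods balance = 2733.0 - 2839.5 = -106.5
Services balance = 1408.0 - 1437.4 = -29.4
Trade balance (goods + services) = -106.5 + (-29.4) = -135.9
Net primary income = 198.2 - 206.1 = -7.9
Net secondary income = 172.2
Current account = -135.9 + (-7.9) + 172.2 = 28.4
Financial account = -(28.4 + 5.6 + 12.0) = -46.0

-46.0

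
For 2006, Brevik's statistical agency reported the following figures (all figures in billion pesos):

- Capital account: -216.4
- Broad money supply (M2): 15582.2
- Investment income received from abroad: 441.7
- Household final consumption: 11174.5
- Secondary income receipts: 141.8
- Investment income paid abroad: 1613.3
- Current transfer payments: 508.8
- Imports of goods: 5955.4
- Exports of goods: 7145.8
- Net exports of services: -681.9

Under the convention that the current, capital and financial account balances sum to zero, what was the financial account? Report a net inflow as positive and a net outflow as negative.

1246.5

Goods balance = 7145.8 - 5955.4 = 1190.4
Services balance = -681.9
Trade balance (goods + services) = 1190.4 + (-681.9) = 508.5
Net primary income = 441.7 - 1613.3 = -1171.6
Net secondary income = 141.8 - 508.8 = -367.0
Current account = 508.5 + (-1171.6) + (-367.0) = -1030.1
Financial account = -(-1030.1 + (-216.4)) = 1246.5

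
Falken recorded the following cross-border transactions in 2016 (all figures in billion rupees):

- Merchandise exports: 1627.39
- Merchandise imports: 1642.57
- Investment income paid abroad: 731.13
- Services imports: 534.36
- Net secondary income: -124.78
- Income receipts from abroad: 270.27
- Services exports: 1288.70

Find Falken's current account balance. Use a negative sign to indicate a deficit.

153.52

Goods balance = 1627.39 - 1642.57 = -15.18
Services balance = 1288.70 - 534.36 = 754.34
Trade balance (goods + services) = -15.18 + 754.34 = 739.16
Net primary income = 270.27 - 731.13 = -460.86
Net secondary income = -124.78
Current account = 739.16 + (-460.86) + (-124.78) = 153.52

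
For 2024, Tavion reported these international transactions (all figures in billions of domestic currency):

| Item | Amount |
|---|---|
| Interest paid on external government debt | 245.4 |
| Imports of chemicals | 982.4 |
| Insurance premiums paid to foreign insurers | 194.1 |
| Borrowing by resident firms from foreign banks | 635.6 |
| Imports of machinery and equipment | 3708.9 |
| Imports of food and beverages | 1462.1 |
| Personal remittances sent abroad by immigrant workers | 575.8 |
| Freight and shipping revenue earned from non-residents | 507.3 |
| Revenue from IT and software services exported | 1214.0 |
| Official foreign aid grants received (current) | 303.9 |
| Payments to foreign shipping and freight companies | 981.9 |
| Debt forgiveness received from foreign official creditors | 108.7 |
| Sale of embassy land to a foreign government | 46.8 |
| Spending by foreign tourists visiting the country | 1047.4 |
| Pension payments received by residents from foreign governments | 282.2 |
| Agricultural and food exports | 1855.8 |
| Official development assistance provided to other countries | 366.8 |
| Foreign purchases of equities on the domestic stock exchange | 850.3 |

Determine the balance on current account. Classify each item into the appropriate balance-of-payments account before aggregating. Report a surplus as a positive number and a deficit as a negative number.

Goods: -3708.9 - 982.4 + 1855.8 - 1462.1 = -4297.6
Services: 507.3 - 194.1 - 981.9 + 1047.4 + 1214.0 = 1592.7
Primary income: -245.4
Secondary income: 282.2 + 303.9 - 575.8 - 366.8 = -356.5
Current account = (-4297.6) + 1592.7 + (-245.4) + (-356.5) = -3306.8
(Excluded from the current account — financial account: borrowing by resident firms from foreign banks 635.6, foreign purchases of equities on the domestic stock exchange 850.3; capital account: debt forgiveness received from foreign official creditors 108.7, sale of embassy land to a foreign government 46.8.)

-3306.8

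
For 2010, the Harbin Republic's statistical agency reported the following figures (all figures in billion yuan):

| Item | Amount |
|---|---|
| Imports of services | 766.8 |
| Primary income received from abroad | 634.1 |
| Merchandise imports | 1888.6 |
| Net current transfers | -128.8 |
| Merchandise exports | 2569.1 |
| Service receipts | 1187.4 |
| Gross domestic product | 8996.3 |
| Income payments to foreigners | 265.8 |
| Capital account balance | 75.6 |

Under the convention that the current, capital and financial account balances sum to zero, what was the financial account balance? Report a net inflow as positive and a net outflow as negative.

Goods balance = 2569.1 - 1888.6 = 680.5
Services balance = 1187.4 - 766.8 = 420.6
Trade balance (goods + services) = 680.5 + 420.6 = 1101.1
Net primary income = 634.1 - 265.8 = 368.3
Net secondary income = -128.8
Current account = 1101.1 + 368.3 + (-128.8) = 1340.6
Financial account = -(1340.6 + 75.6) = -1416.2

-1416.2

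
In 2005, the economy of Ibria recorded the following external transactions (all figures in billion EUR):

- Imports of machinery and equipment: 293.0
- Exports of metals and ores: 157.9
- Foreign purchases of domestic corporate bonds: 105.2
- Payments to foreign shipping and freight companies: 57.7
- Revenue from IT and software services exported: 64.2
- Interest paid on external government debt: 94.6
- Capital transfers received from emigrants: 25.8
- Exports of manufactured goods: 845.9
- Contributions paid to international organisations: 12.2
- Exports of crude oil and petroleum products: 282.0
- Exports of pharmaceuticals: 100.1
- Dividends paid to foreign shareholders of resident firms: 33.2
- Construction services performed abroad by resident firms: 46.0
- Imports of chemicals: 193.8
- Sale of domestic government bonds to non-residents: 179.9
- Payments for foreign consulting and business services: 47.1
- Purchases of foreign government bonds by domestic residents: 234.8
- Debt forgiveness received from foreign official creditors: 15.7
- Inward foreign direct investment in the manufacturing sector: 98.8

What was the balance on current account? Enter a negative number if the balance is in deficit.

Goods: -193.8 + 282.0 + 845.9 - 293.0 + 157.9 + 100.1 = 899.1
Services: -57.7 - 47.1 + 64.2 + 46.0 = 5.4
Primary income: -94.6 - 33.2 = -127.8
Secondary income: -12.2
Current account = 899.1 + 5.4 + (-127.8) + (-12.2) = 764.5
(Excluded from the current account — financial account: foreign purchases of domestic corporate bonds 105.2, sale of domestic government bonds to non-residents 179.9, purchases of foreign government bonds by domestic residents 234.8, inward foreign direct investment in the manufacturing sector 98.8; capital account: capital transfers received from emigrants 25.8, debt forgiveness received from foreign official creditors 15.7.)

764.5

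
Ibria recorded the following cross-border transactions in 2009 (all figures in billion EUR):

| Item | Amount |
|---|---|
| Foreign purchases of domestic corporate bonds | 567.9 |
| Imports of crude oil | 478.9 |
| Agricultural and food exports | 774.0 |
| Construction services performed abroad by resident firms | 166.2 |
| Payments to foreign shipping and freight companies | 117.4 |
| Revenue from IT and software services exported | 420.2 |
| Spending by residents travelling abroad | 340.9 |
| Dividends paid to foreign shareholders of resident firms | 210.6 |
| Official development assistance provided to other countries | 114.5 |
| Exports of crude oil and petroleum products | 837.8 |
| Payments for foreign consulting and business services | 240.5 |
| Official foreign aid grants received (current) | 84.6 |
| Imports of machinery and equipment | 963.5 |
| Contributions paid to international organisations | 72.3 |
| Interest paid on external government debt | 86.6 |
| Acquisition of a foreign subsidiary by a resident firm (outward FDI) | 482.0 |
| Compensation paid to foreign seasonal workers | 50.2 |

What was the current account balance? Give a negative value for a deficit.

-392.6

Goods: -963.5 - 478.9 + 837.8 + 774.0 = 169.4
Services: -340.9 - 117.4 + 420.2 + 166.2 - 240.5 = -112.4
Primary income: -210.6 - 86.6 - 50.2 = -347.4
Secondary income: -72.3 + 84.6 - 114.5 = -102.2
Current account = 169.4 + (-112.4) + (-347.4) + (-102.2) = -392.6
(Excluded from the current account — financial account: foreign purchases of domestic corporate bonds 567.9, acquisition of a foreign subsidiary by a resident firm (outward FDI) 482.0.)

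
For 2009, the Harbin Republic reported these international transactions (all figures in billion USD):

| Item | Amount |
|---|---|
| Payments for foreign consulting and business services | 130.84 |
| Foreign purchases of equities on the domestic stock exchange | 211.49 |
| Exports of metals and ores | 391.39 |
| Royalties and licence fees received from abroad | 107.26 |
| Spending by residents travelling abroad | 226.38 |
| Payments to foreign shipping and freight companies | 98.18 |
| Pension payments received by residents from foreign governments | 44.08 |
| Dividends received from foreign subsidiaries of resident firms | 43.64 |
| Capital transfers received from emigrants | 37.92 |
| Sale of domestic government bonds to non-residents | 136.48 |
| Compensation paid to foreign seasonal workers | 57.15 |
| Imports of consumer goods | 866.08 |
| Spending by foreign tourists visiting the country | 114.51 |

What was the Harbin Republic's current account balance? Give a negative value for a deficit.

-677.75

Goods: -866.08 + 391.39 = -474.69
Services: -98.18 + 107.26 - 130.84 - 226.38 + 114.51 = -233.63
Primary income: 43.64 - 57.15 = -13.51
Secondary income: 44.08
Current account = (-474.69) + (-233.63) + (-13.51) + 44.08 = -677.75
(Excluded from the current account — financial account: foreign purchases of equities on the domestic stock exchange 211.49, sale of domestic government bonds to non-residents 136.48; capital account: capital transfers received from emigrants 37.92.)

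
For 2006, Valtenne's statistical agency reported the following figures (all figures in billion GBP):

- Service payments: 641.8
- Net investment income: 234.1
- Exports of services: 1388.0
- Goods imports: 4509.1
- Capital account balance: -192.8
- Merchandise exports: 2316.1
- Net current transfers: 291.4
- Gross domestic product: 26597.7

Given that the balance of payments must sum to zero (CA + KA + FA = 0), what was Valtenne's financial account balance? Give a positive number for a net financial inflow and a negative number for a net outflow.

Goods balance = 2316.1 - 4509.1 = -2193.0
Services balance = 1388.0 - 641.8 = 746.2
Trade balance (goods + services) = -2193.0 + 746.2 = -1446.8
Net primary income = 234.1
Net secondary income = 291.4
Current account = -1446.8 + 234.1 + 291.4 = -921.3
Financial account = -(-921.3 + (-192.8)) = 1114.1

1114.1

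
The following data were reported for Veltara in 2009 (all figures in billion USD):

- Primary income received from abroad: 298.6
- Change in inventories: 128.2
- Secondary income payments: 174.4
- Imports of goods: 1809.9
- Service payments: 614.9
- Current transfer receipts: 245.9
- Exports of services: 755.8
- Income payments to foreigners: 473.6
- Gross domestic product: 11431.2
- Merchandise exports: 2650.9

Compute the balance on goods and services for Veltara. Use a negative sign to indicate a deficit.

Goods balance = 2650.9 - 1809.9 = 841.0
Services balance = 755.8 - 614.9 = 140.9
Trade balance (goods + services) = 841.0 + 140.9 = 981.9

981.9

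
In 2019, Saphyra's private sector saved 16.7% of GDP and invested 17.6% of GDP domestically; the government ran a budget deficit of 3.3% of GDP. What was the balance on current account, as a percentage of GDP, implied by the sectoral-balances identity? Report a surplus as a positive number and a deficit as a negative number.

-4.2

By the sectoral-balances identity, CA = (S_private - I) + (T - G).
Private balance = 16.7 - 17.6 = -0.9
Government balance (T - G) = -3.3
CA = -0.9 + (-3.3) = -4.2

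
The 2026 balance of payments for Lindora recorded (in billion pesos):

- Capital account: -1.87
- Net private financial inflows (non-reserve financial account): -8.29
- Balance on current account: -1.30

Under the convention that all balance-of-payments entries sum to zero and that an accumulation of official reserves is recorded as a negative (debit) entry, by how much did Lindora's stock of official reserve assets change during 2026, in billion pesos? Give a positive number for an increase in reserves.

-11.46

Official reserve transactions balance = -((-1.30) + (-1.87) + (-8.29)) = 11.46
An accumulation of reserves is recorded as a debit (negative entry), so the change in the stock of reserves is the negative of that balance.
Change in official reserves = -(11.46) = -11.46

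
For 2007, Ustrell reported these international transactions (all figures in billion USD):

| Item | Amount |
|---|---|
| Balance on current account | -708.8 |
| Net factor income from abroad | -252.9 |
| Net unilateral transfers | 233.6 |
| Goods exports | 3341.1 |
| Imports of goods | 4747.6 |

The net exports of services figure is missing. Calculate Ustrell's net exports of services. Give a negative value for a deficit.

Current account = goods balance + services balance + net primary income + net secondary income
Sum of the known components = -1425.8
Net exports of services = CA - (known components) = -708.8 - (-1425.8) = 717.0

717.0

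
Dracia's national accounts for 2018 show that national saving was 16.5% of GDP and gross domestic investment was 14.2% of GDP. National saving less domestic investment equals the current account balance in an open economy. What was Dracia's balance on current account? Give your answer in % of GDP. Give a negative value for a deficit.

2.3

CA = S - I = 16.5 - 14.2 = 2.3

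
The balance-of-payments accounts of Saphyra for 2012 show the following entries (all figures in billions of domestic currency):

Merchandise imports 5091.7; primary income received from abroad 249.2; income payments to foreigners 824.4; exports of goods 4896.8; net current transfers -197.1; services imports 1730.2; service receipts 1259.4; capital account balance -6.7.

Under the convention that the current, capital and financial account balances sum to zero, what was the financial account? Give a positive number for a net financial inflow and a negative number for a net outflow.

1444.7

Goods balance = 4896.8 - 5091.7 = -194.9
Services balance = 1259.4 - 1730.2 = -470.8
Trade balance (goods + services) = -194.9 + (-470.8) = -665.7
Net primary income = 249.2 - 824.4 = -575.2
Net secondary income = -197.1
Current account = -665.7 + (-575.2) + (-197.1) = -1438.0
Financial account = -(-1438.0 + (-6.7)) = 1444.7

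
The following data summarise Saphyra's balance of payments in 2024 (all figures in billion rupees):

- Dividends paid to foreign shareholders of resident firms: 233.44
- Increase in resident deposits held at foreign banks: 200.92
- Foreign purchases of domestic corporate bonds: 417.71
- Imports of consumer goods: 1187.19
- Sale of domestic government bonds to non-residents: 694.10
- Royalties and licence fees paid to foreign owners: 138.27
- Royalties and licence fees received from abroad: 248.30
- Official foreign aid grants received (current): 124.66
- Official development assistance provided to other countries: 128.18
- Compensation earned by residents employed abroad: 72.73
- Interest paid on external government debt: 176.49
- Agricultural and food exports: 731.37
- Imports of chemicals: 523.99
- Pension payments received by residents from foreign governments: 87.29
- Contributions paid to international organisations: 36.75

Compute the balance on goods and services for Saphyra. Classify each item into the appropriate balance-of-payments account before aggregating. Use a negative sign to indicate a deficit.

-869.78

Goods: -523.99 + 731.37 - 1187.19 = -979.81
Services: -138.27 + 248.30 = 110.03
Trade balance = -979.81 + 110.03 = -869.78
(Excluded from the trade balance — primary income: dividends paid to foreign shareholders of resident firms 233.44, compensation earned by residents employed abroad 72.73, interest paid on external government debt 176.49; financial account: increase in resident deposits held at foreign banks 200.92, foreign purchases of domestic corporate bonds 417.71, sale of domestic government bonds to non-residents 694.10; secondary income: official foreign aid grants received (current) 124.66, official development assistance provided to other countries 128.18, pension payments received by residents from foreign governments 87.29, contributions paid to international organisations 36.75.)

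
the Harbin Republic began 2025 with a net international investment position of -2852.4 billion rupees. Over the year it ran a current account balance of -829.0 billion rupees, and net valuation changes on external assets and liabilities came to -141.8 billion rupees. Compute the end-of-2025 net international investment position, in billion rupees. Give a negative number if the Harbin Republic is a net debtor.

Change in NIIP = current account + net valuation change = -829.0 + (-141.8) = -970.8
End-of-year NIIP = -2852.4 + (-970.8) = -3823.2

-3823.2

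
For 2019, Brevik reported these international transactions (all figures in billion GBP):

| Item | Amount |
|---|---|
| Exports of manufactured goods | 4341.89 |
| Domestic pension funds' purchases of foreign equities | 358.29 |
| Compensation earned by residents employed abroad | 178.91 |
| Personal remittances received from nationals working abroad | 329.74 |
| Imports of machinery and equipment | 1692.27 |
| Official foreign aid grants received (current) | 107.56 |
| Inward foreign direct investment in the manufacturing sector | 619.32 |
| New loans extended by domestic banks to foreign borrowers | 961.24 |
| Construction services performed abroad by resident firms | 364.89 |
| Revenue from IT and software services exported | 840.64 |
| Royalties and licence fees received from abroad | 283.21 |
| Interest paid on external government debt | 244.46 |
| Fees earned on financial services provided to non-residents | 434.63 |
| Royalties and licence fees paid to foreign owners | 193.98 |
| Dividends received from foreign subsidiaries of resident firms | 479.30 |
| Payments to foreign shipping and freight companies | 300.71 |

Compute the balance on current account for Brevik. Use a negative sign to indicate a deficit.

4929.35

Goods: 4341.89 - 1692.27 = 2649.62
Services: 840.64 - 193.98 + 434.63 - 300.71 + 283.21 + 364.89 = 1428.68
Primary income: 479.30 - 244.46 + 178.91 = 413.75
Secondary income: 329.74 + 107.56 = 437.30
Current account = 2649.62 + 1428.68 + 413.75 + 437.30 = 4929.35
(Excluded from the current account — financial account: domestic pension funds' purchases of foreign equities 358.29, inward foreign direct investment in the manufacturing sector 619.32, new loans extended by domestic banks to foreign borrowers 961.24.)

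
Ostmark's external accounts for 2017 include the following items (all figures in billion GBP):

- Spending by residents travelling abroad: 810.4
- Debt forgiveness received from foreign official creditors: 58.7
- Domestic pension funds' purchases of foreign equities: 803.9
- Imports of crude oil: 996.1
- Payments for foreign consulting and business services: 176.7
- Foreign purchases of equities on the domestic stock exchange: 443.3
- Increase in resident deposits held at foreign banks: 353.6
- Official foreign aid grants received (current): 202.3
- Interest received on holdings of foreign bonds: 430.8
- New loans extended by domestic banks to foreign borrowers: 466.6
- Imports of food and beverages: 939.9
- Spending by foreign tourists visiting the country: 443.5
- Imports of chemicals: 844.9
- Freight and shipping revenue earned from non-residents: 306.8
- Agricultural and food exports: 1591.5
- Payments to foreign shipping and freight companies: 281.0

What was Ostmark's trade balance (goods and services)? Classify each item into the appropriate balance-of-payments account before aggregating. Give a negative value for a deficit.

Goods: -939.9 + 1591.5 - 996.1 - 844.9 = -1189.4
Services: 306.8 - 810.4 - 176.7 + 443.5 - 281.0 = -517.8
Trade balance = -1189.4 + (-517.8) = -1707.2
(Excluded from the trade balance — capital account: debt forgiveness received from foreign official creditors 58.7; financial account: domestic pension funds' purchases of foreign equities 803.9, foreign purchases of equities on the domestic stock exchange 443.3, increase in resident deposits held at foreign banks 353.6, new loans extended by domestic banks to foreign borrowers 466.6; secondary income: official foreign aid grants received (current) 202.3; primary income: interest received on holdings of foreign bonds 430.8.)

-1707.2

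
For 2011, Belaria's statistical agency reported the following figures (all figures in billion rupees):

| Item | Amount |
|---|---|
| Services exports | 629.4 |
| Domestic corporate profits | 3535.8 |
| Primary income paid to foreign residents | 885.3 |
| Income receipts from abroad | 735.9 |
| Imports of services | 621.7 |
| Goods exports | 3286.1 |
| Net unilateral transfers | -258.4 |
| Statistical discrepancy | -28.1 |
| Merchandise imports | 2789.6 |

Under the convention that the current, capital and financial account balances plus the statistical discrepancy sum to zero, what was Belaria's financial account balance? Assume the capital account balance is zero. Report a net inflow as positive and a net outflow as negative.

-68.3

Goods balance = 3286.1 - 2789.6 = 496.5
Services balance = 629.4 - 621.7 = 7.7
Trade balance (goods + services) = 496.5 + 7.7 = 504.2
Net primary income = 735.9 - 885.3 = -149.4
Net secondary income = -258.4
Current account = 504.2 + (-149.4) + (-258.4) = 96.4
Financial account = -(96.4 + (-28.1)) = -68.3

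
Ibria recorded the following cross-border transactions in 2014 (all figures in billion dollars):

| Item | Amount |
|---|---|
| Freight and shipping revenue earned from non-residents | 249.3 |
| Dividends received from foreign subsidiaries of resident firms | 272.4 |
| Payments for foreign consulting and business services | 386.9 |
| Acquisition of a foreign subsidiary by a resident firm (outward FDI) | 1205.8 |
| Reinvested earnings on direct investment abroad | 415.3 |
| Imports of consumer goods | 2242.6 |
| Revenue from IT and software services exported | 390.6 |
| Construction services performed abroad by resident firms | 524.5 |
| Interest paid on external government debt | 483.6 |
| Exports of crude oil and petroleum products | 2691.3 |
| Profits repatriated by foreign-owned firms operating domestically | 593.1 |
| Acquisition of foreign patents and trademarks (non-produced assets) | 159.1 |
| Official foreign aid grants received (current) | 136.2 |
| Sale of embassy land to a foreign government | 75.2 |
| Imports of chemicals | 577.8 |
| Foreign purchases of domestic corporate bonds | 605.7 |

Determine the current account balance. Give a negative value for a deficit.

Goods: -2242.6 - 577.8 + 2691.3 = -129.1
Services: -386.9 + 524.5 + 249.3 + 390.6 = 777.5
Primary income: -483.6 + 415.3 - 593.1 + 272.4 = -389.0
Secondary income: 136.2
Current account = (-129.1) + 777.5 + (-389.0) + 136.2 = 395.6
(Excluded from the current account — financial account: acquisition of a foreign subsidiary by a resident firm (outward FDI) 1205.8, foreign purchases of domestic corporate bonds 605.7; capital account: acquisition of foreign patents and trademarks (non-produced assets) 159.1, sale of embassy land to a foreign government 75.2.)

395.6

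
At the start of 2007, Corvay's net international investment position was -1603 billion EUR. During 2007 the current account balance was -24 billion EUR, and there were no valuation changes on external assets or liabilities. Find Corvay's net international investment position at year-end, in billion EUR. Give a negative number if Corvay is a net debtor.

-1627

With no valuation effects, change in NIIP = current account = -24
End-of-year NIIP = -1603 + (-24) = -1627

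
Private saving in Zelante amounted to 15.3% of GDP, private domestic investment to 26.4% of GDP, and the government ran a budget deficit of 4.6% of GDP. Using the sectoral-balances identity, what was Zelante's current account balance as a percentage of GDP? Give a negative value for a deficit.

By the sectoral-balances identity, CA = (S_private - I) + (T - G).
Private balance = 15.3 - 26.4 = -11.1
Government balance (T - G) = -4.6
CA = -11.1 + (-4.6) = -15.7

-15.7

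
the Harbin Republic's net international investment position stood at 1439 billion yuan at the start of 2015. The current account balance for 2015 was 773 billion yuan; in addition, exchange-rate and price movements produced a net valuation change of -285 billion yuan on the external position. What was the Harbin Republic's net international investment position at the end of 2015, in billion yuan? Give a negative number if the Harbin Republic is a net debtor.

Change in NIIP = current account + net valuation change = 773 + (-285) = 488
End-of-year NIIP = 1439 + 488 = 1927

1927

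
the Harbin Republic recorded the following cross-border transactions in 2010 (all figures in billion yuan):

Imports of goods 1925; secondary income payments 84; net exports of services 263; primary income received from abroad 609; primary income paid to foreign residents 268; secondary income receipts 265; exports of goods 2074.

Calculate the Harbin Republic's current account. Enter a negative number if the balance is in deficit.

934

Goods balance = 2074 - 1925 = 149
Services balance = 263
Trade balance (goods + services) = 149 + 263 = 412
Net primary income = 609 - 268 = 341
Net secondary income = 265 - 84 = 181
Current account = 412 + 341 + 181 = 934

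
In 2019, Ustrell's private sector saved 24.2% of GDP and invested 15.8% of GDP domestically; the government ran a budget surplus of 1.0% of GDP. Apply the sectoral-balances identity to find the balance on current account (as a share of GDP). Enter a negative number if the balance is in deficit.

By the sectoral-balances identity, CA = (S_private - I) + (T - G).
Private balance = 24.2 - 15.8 = 8.4
Government balance (T - G) = 1.0
CA = 8.4 + 1.0 = 9.4

9.4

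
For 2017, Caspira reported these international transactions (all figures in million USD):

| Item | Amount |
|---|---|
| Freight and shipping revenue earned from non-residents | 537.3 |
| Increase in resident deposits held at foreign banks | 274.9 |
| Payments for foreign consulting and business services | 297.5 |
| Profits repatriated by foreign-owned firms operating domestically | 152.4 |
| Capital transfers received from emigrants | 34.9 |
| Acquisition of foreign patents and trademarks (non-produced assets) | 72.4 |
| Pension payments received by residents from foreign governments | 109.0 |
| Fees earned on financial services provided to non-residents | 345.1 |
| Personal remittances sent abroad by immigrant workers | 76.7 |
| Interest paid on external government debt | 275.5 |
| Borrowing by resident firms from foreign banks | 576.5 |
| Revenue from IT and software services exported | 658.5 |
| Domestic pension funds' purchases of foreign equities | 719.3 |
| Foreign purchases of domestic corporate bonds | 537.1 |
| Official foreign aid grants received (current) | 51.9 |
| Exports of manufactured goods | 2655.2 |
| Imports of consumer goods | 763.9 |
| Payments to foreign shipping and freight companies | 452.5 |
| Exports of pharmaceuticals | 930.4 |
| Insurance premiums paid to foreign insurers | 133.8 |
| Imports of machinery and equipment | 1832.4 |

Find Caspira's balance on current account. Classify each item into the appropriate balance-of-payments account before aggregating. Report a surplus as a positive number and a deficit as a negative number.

Goods: -763.9 + 930.4 - 1832.4 + 2655.2 = 989.3
Services: -452.5 - 297.5 + 537.3 + 345.1 + 658.5 - 133.8 = 657.1
Primary income: -275.5 - 152.4 = -427.9
Secondary income: -76.7 + 109.0 + 51.9 = 84.2
Current account = 989.3 + 657.1 + (-427.9) + 84.2 = 1302.7
(Excluded from the current account — financial account: increase in resident deposits held at foreign banks 274.9, borrowing by resident firms from foreign banks 576.5, domestic pension funds' purchases of foreign equities 719.3, foreign purchases of domestic corporate bonds 537.1; capital account: capital transfers received from emigrants 34.9, acquisition of foreign patents and trademarks (non-produced assets) 72.4.)

1302.7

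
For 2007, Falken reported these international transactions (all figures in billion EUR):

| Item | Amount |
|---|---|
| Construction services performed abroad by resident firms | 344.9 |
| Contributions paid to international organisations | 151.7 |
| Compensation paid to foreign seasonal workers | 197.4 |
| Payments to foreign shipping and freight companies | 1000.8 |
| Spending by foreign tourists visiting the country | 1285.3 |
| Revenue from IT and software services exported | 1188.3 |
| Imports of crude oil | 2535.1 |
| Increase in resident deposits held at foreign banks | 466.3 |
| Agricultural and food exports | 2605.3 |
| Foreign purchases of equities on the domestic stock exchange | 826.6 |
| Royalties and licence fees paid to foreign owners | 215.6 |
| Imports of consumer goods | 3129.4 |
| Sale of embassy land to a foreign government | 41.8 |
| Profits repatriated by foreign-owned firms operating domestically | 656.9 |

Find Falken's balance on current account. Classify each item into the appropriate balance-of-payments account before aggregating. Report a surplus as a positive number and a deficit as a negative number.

Goods: -3129.4 - 2535.1 + 2605.3 = -3059.2
Services: 1285.3 + 1188.3 - 215.6 + 344.9 - 1000.8 = 1602.1
Primary income: -656.9 - 197.4 = -854.3
Secondary income: -151.7
Current account = (-3059.2) + 1602.1 + (-854.3) + (-151.7) = -2463.1
(Excluded from the current account — financial account: increase in resident deposits held at foreign banks 466.3, foreign purchases of equities on the domestic stock exchange 826.6; capital account: sale of embassy land to a foreign government 41.8.)

-2463.1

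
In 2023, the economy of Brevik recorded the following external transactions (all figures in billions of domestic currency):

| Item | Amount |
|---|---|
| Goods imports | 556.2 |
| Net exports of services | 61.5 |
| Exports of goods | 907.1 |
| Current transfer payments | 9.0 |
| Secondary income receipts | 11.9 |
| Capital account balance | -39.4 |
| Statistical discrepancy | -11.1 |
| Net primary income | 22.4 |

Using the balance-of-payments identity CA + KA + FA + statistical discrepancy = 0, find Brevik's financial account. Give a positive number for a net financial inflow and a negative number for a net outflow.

Goods balance = 907.1 - 556.2 = 350.9
Services balance = 61.5
Trade balance (goods + services) = 350.9 + 61.5 = 412.4
Net primary income = 22.4
Net secondary income = 11.9 - 9.0 = 2.9
Current account = 412.4 + 22.4 + 2.9 = 437.7
Financial account = -(437.7 + (-39.4) + (-11.1)) = -387.2

-387.2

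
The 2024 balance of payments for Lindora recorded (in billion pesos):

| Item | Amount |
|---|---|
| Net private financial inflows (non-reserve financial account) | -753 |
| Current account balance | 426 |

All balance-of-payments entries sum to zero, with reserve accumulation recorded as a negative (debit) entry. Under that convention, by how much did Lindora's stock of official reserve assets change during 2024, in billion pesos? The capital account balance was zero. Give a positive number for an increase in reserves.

-327

Official reserve transactions balance = -(426 + (-753)) = 327
An accumulation of reserves is recorded as a debit (negative entry), so the change in the stock of reserves is the negative of that balance.
Change in official reserves = -(327) = -327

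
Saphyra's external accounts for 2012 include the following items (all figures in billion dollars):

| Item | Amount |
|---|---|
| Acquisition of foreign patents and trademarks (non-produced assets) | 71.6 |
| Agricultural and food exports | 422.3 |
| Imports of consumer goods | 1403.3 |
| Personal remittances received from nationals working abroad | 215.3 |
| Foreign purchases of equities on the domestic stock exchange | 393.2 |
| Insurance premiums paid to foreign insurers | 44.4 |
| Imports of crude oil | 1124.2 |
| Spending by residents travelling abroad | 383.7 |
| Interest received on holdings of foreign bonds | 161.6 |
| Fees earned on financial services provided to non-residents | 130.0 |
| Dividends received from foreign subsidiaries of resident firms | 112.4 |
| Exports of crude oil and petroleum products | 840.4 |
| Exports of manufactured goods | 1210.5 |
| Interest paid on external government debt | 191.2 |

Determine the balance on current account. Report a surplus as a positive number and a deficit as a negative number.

Goods: -1403.3 + 1210.5 + 422.3 + 840.4 - 1124.2 = -54.3
Services: -383.7 + 130.0 - 44.4 = -298.1
Primary income: -191.2 + 161.6 + 112.4 = 82.8
Secondary income: 215.3
Current account = (-54.3) + (-298.1) + 82.8 + 215.3 = -54.3
(Excluded from the current account — capital account: acquisition of foreign patents and trademarks (non-produced assets) 71.6; financial account: foreign purchases of equities on the domestic stock exchange 393.2.)

-54.3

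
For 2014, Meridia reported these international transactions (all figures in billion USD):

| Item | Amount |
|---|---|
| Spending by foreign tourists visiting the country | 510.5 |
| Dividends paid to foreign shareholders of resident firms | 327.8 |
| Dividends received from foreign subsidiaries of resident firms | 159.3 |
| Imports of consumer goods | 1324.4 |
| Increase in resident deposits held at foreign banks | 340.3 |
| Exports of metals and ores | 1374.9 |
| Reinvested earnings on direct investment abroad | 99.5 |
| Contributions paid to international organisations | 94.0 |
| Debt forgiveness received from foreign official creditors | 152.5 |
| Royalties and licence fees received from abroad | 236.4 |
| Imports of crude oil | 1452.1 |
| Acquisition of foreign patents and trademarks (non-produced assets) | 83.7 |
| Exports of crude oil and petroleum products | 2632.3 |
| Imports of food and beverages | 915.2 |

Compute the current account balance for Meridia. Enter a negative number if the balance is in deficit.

899.4

Goods: 1374.9 - 1452.1 + 2632.3 - 1324.4 - 915.2 = 315.5
Services: 510.5 + 236.4 = 746.9
Primary income: 99.5 - 327.8 + 159.3 = -69.0
Secondary income: -94.0
Current account = 315.5 + 746.9 + (-69.0) + (-94.0) = 899.4
(Excluded from the current account — financial account: increase in resident deposits held at foreign banks 340.3; capital account: debt forgiveness received from foreign official creditors 152.5, acquisition of foreign patents and trademarks (non-produced assets) 83.7.)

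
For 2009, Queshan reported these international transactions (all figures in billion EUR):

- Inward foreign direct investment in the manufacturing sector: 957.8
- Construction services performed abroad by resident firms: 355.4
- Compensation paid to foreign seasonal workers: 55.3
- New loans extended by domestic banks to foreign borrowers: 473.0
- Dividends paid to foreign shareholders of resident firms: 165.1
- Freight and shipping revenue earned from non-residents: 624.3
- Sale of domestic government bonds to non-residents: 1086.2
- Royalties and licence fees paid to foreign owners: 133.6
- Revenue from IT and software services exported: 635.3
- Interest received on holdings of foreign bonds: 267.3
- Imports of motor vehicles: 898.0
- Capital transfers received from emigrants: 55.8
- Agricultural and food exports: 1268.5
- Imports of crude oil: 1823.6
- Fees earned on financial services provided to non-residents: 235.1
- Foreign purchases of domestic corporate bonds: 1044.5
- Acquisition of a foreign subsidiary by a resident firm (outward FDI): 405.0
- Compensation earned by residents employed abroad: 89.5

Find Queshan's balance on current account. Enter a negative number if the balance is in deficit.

399.8

Goods: 1268.5 - 898.0 - 1823.6 = -1453.1
Services: 235.1 + 635.3 - 133.6 + 355.4 + 624.3 = 1716.5
Primary income: -55.3 + 267.3 + 89.5 - 165.1 = 136.4
Current account = (-1453.1) + 1716.5 + 136.4 = 399.8
(Excluded from the current account — financial account: inward foreign direct investment in the manufacturing sector 957.8, new loans extended by domestic banks to foreign borrowers 473.0, sale of domestic government bonds to non-residents 1086.2, foreign purchases of domestic corporate bonds 1044.5, acquisition of a foreign subsidiary by a resident firm (outward FDI) 405.0; capital account: capital transfers received from emigrants 55.8.)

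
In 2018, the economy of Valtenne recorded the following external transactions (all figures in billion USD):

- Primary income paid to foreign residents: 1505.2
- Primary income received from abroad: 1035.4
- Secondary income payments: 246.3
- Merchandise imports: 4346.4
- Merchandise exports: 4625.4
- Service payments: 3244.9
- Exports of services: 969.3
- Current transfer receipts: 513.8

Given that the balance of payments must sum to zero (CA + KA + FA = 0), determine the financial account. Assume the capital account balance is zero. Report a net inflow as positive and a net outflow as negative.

2198.9

Goods balance = 4625.4 - 4346.4 = 279.0
Services balance = 969.3 - 3244.9 = -2275.6
Trade balance (goods + services) = 279.0 + (-2275.6) = -1996.6
Net primary income = 1035.4 - 1505.2 = -469.8
Net secondary income = 513.8 - 246.3 = 267.5
Current account = -1996.6 + (-469.8) + 267.5 = -2198.9
Financial account = -(-2198.9) = 2198.9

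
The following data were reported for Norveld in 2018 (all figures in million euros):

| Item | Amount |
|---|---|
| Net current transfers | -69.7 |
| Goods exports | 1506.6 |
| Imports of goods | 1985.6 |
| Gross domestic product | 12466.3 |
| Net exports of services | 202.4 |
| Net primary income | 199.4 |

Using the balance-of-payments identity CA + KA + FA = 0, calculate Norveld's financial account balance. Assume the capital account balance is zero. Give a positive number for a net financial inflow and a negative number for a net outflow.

Goods balance = 1506.6 - 1985.6 = -479.0
Services balance = 202.4
Trade balance (goods + services) = -479.0 + 202.4 = -276.6
Net primary income = 199.4
Net secondary income = -69.7
Current account = -276.6 + 199.4 + (-69.7) = -146.9
Financial account = -(-146.9) = 146.9

146.9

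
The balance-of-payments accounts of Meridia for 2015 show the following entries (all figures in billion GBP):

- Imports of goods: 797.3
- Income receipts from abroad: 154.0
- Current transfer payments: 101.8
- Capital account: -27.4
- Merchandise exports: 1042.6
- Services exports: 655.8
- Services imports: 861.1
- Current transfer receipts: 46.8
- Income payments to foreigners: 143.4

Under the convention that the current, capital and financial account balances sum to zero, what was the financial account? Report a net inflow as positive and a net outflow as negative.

Goods balance = 1042.6 - 797.3 = 245.3
Services balance = 655.8 - 861.1 = -205.3
Trade balance (goods + services) = 245.3 + (-205.3) = 40.0
Net primary income = 154.0 - 143.4 = 10.6
Net secondary income = 46.8 - 101.8 = -55.0
Current account = 40.0 + 10.6 + (-55.0) = -4.4
Financial account = -(-4.4 + (-27.4)) = 31.8

31.8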